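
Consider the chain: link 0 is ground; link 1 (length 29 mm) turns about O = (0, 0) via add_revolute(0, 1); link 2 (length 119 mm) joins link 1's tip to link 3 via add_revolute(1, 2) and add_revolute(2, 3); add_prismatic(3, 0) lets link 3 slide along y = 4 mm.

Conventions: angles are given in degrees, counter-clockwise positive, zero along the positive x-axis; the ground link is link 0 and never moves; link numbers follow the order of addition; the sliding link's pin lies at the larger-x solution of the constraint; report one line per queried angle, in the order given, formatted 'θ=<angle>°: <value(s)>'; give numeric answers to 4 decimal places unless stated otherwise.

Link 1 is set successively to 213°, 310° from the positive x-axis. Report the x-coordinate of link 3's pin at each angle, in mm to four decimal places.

geometry: r = 29 mm, L = 119 mm, e = 4 mm
θ=213°: crank pin P = (r cos θ, r sin θ) = (-24.321446, -15.794532)
θ=213°: h = r sin θ − e = -15.794532 − 4 = -19.794532
θ=213°: x = r cos θ + √(L² − h²) = -24.321446 + 117.342134 = 93.020688
θ=310°: crank pin P = (r cos θ, r sin θ) = (18.640841, -22.215289)
θ=310°: h = r sin θ − e = -22.215289 − 4 = -26.215289
θ=310°: x = r cos θ + √(L² − h²) = 18.640841 + 116.076521 = 134.717361

θ=213°: 93.0207
θ=310°: 134.7174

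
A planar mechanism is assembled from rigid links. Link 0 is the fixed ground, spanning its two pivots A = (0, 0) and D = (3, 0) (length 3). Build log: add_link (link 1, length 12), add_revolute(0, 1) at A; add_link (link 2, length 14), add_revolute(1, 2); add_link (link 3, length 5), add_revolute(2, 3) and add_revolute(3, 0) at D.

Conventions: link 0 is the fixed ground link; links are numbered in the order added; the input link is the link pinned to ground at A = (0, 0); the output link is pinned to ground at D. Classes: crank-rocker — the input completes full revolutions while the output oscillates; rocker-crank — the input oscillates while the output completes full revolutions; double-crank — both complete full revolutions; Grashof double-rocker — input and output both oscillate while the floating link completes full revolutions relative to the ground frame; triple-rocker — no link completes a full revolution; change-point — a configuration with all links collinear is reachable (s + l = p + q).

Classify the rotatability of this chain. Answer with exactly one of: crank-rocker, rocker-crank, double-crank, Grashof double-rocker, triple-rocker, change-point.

lengths: ground=3, input=12, coupler=14, output=5
sorted: s=3 (shortest), l=14 (longest), p+q=17
s + l = 17 vs p + q = 17
s + l = p + q → change-point (collinear configuration reachable)

change-point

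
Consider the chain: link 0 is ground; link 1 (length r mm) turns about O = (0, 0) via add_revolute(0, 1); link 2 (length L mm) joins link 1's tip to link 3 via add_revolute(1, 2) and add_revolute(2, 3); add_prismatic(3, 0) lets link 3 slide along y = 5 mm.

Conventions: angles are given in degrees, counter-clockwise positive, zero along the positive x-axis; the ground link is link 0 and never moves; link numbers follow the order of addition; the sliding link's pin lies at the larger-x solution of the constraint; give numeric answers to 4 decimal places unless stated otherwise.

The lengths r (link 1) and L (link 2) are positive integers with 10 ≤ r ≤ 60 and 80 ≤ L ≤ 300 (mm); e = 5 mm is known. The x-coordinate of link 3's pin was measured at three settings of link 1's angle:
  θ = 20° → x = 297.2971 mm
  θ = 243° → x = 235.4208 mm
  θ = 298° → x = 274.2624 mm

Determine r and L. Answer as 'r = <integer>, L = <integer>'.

constraint per measurement: (x − r cos θ)² + (r sin θ − e)² = L²
subtracting the θ₁ and θ₂ equations cancels the r² and L² terms:
r = (x₁² − x₂²) / (2[(x₁cos θ₁ + e sin θ₁) − (x₂cos θ₂ + e sin θ₂)]) = 42.0000 → r = 42
L² = (x₁ − r cos θ₁)² + (r sin θ₁ − e)² = 66564.0144 → L = 258.0000 → L = 258
check at θ₃=298°: x = 274.2624 (printed 274.2624) ✓

r = 42, L = 258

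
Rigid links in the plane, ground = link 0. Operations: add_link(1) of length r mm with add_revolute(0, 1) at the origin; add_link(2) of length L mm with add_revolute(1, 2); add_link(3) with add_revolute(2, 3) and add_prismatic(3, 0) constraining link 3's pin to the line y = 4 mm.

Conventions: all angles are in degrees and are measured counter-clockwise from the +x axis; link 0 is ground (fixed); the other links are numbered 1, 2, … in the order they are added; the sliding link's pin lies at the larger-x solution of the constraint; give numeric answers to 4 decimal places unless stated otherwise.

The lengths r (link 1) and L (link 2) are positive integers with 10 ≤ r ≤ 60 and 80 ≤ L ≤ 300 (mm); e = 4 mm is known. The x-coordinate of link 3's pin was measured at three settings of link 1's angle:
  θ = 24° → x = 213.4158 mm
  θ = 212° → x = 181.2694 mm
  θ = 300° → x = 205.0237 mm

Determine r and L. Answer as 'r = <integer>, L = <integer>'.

constraint per measurement: (x − r cos θ)² + (r sin θ − e)² = L²
subtracting the θ₁ and θ₂ equations cancels the r² and L² terms:
r = (x₁² − x₂²) / (2[(x₁cos θ₁ + e sin θ₁) − (x₂cos θ₂ + e sin θ₂)]) = 18.0000 → r = 18
L² = (x₁ − r cos θ₁)² + (r sin θ₁ − e)² = 38808.9924 → L = 197.0000 → L = 197
check at θ₃=300°: x = 205.0237 (printed 205.0237) ✓

r = 18, L = 197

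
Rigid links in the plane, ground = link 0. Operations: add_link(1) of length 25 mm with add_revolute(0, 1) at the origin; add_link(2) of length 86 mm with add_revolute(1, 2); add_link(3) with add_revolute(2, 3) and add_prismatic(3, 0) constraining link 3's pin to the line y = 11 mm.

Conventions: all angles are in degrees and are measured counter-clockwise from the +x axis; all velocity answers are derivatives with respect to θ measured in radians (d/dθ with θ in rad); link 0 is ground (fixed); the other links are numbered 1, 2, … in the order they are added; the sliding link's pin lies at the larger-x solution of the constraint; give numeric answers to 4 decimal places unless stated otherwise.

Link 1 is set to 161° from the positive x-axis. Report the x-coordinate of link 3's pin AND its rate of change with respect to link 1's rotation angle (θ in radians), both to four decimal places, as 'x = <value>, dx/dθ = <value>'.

geometry: r = 25 mm, L = 86 mm, e = 11 mm
crank pin P = (r cos θ, r sin θ) = (-23.637964, 8.139204)
h = r sin θ − e = 8.139204 − 11 = -2.860796
x = r cos θ + √(L² − h²) = -23.637964 + 85.952405 = 62.314440
dx/dθ = −r sin θ − h·r cos θ/√(L² − h²) (θ in radians; h = -2.860796) = -8.925958

x = 62.3144, dx/dθ = -8.9260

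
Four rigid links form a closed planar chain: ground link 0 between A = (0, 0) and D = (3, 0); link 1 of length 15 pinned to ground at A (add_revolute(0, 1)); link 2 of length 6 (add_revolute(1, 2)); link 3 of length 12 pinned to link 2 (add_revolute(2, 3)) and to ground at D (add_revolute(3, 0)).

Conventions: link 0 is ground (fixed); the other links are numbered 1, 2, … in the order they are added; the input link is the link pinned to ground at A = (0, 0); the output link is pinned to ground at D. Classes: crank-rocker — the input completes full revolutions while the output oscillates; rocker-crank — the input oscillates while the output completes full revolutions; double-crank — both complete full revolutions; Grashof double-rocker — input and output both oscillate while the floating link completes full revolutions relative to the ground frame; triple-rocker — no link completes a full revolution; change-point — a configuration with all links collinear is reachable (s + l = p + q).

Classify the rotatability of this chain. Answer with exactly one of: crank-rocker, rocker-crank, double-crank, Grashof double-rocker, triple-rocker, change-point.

lengths: ground=3, input=15, coupler=6, output=12
sorted: s=3 (shortest), l=15 (longest), p+q=18
s + l = 18 vs p + q = 18
s + l = p + q → change-point (collinear configuration reachable)

change-point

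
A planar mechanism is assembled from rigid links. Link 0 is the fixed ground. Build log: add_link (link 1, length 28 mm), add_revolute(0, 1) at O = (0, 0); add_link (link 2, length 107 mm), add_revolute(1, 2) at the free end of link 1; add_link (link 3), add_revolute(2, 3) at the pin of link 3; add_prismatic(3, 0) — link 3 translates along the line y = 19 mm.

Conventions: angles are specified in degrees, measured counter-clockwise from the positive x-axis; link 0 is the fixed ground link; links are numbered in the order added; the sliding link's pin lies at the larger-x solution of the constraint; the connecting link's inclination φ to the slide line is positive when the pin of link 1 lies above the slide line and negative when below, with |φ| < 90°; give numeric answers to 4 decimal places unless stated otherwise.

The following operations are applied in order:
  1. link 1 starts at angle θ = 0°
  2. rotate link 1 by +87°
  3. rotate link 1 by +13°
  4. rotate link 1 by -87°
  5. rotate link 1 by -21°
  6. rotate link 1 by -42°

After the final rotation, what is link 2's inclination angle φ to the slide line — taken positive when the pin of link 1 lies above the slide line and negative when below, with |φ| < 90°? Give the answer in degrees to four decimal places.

geometry: r = 28 mm, L = 107 mm, e = 19 mm; θ starts at 0°
rotate link 1 by +87°: θ ← 0° +87° = 87°
rotate link 1 by +13°: θ ← 87° +13° = 100°
rotate link 1 by -87°: θ ← 100° -87° = 13°
rotate link 1 by -21°: θ ← 13° -21° = -8°
rotate link 1 by -42°: θ ← -8° -42° = -50°
h = r sin θ − e = -21.449244 − 19 = -40.449244
sin φ = h / L = -40.449244 / 107 = -0.37803032
φ = arcsin(-0.37803032) = -22.211729°

-22.2117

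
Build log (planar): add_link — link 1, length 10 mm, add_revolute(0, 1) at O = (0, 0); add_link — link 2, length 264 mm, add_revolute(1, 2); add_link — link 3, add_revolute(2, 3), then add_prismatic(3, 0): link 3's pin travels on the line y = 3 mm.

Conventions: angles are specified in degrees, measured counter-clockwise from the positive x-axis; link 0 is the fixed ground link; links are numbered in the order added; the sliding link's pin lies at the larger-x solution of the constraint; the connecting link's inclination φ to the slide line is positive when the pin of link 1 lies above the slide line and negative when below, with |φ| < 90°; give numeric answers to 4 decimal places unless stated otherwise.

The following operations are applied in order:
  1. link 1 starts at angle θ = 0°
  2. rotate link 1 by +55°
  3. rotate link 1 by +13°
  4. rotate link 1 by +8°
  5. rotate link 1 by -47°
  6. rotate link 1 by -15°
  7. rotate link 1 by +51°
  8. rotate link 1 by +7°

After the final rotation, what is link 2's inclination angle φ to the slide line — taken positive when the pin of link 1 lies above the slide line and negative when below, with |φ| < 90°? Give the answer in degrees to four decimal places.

geometry: r = 10 mm, L = 264 mm, e = 3 mm; θ starts at 0°
rotate link 1 by +55°: θ ← 0° +55° = 55°
rotate link 1 by +13°: θ ← 55° +13° = 68°
rotate link 1 by +8°: θ ← 68° +8° = 76°
rotate link 1 by -47°: θ ← 76° -47° = 29°
rotate link 1 by -15°: θ ← 29° -15° = 14°
rotate link 1 by +51°: θ ← 14° +51° = 65°
rotate link 1 by +7°: θ ← 65° +7° = 72°
h = r sin θ − e = 9.510565 − 3 = 6.510565
sin φ = h / L = 6.510565 / 264 = 0.02466123
φ = arcsin(0.02466123) = 1.413128°

1.4131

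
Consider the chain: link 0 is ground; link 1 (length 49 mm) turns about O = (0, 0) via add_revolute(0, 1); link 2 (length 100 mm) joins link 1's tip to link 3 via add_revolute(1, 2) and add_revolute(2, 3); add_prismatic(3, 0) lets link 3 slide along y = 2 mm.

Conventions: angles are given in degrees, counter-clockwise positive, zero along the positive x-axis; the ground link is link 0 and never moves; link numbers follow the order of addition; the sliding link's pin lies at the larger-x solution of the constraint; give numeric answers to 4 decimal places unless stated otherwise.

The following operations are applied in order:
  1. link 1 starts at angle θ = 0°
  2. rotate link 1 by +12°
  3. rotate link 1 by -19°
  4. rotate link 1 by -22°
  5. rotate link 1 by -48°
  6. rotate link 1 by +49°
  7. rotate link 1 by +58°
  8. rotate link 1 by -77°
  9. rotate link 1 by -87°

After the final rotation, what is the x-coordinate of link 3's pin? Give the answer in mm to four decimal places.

geometry: r = 49 mm, L = 100 mm, e = 2 mm; θ starts at 0°
rotate link 1 by +12°: θ ← 0° +12° = 12°
rotate link 1 by -19°: θ ← 12° -19° = -7°
rotate link 1 by -22°: θ ← -7° -22° = -29°
rotate link 1 by -48°: θ ← -29° -48° = -77°
rotate link 1 by +49°: θ ← -77° +49° = -28°
rotate link 1 by +58°: θ ← -28° +58° = 30°
rotate link 1 by -77°: θ ← 30° -77° = -47°
rotate link 1 by -87°: θ ← -47° -87° = -134°
crank pin P = (r cos θ, r sin θ) = (-34.038260, -35.247650)
h = r sin θ − e = -35.247650 − 2 = -37.247650
x = r cos θ + √(L² − h²) = -34.038260 + 92.804162 = 58.765902

58.7659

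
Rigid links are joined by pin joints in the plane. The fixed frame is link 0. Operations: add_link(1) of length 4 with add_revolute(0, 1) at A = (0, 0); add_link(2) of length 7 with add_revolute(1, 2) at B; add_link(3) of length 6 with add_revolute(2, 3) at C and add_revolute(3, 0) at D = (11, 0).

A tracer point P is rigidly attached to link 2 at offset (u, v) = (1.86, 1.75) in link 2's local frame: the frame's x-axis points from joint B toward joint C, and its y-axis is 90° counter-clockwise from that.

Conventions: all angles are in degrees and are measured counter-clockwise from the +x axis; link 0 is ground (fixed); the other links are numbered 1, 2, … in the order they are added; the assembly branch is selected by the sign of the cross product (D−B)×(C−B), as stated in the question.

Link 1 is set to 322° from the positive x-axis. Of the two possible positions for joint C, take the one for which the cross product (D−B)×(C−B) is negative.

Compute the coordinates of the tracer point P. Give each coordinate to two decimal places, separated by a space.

A=(0,0), D=(11.00,0)
B = A + 4.00·(cos322°, sin322°) = (3.1520, -2.4626)
|BD| = 8.2253
circle(B,7.00) ∩ circle(D,6.00): a=4.9029, h=4.9962
  candidates: C₊=(6.3342,3.7723) cross=41.095; C₋=(9.3259,-5.7617) cross=-41.095
  branch - wants cross < 0 → take C=(9.3259,-5.7617) (cross=-41.095)
ex = (C−B)/|BC| = (0.8820,-0.4713); ey = (0.4713,0.8820)
P = B + 1.86·ex + 1.75·ey = (5.6173,-1.7958)

5.62 -1.80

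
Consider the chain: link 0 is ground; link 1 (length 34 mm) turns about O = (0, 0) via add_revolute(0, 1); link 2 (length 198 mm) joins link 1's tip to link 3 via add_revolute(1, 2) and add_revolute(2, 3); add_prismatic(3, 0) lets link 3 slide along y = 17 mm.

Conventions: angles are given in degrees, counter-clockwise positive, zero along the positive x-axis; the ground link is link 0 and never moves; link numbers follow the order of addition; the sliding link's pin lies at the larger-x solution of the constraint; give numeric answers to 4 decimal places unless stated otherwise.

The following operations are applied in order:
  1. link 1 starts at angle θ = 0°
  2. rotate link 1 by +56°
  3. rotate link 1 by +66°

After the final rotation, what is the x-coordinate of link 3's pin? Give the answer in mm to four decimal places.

geometry: r = 34 mm, L = 198 mm, e = 17 mm; θ starts at 0°
rotate link 1 by +56°: θ ← 0° +56° = 56°
rotate link 1 by +66°: θ ← 56° +66° = 122°
crank pin P = (r cos θ, r sin θ) = (-18.017255, 28.833635)
h = r sin θ − e = 28.833635 − 17 = 11.833635
x = r cos θ + √(L² − h²) = -18.017255 + 197.646060 = 179.628805

179.6288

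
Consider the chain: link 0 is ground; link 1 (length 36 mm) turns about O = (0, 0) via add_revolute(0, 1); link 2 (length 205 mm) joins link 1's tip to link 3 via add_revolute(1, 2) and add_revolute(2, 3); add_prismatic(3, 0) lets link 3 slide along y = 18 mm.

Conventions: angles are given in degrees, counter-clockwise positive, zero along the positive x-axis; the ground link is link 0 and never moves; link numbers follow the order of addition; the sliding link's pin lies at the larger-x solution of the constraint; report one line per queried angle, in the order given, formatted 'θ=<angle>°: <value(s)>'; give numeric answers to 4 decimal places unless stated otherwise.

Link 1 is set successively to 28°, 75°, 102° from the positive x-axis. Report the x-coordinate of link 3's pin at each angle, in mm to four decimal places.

geometry: r = 36 mm, L = 205 mm, e = 18 mm
θ=28°: crank pin P = (r cos θ, r sin θ) = (31.786113, 16.900976)
θ=28°: h = r sin θ − e = 16.900976 − 18 = -1.099024
θ=28°: x = r cos θ + √(L² − h²) = 31.786113 + 204.997054 = 236.783167
θ=75°: crank pin P = (r cos θ, r sin θ) = (9.317486, 34.773330)
θ=75°: h = r sin θ − e = 34.773330 − 18 = 16.773330
θ=75°: x = r cos θ + √(L² − h²) = 9.317486 + 204.312641 = 213.630127
θ=102°: crank pin P = (r cos θ, r sin θ) = (-7.484821, 35.213314)
θ=102°: h = r sin θ − e = 35.213314 − 18 = 17.213314
θ=102°: x = r cos θ + √(L² − h²) = -7.484821 + 204.276043 = 196.791222

θ=28°: 236.7832
θ=75°: 213.6301
θ=102°: 196.7912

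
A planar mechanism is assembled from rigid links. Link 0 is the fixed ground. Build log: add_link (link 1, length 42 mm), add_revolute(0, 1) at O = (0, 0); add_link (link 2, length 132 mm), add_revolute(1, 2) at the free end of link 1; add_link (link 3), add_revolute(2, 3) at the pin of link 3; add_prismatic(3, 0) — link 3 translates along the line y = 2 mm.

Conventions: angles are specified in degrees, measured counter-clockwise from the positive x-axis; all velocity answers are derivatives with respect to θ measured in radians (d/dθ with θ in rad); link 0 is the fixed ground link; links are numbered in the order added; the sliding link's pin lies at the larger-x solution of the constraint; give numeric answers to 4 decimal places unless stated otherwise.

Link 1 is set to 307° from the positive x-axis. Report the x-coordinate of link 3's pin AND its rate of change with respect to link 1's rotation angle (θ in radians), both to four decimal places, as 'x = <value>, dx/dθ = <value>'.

geometry: r = 42 mm, L = 132 mm, e = 2 mm
crank pin P = (r cos θ, r sin θ) = (25.276231, -33.542691)
h = r sin θ − e = -33.542691 − 2 = -35.542691
x = r cos θ + √(L² − h²) = 25.276231 + 127.124809 = 152.401040
dx/dθ = −r sin θ − h·r cos θ/√(L² − h²) (θ in radians; h = -35.542691) = 40.609646

x = 152.4010, dx/dθ = 40.6096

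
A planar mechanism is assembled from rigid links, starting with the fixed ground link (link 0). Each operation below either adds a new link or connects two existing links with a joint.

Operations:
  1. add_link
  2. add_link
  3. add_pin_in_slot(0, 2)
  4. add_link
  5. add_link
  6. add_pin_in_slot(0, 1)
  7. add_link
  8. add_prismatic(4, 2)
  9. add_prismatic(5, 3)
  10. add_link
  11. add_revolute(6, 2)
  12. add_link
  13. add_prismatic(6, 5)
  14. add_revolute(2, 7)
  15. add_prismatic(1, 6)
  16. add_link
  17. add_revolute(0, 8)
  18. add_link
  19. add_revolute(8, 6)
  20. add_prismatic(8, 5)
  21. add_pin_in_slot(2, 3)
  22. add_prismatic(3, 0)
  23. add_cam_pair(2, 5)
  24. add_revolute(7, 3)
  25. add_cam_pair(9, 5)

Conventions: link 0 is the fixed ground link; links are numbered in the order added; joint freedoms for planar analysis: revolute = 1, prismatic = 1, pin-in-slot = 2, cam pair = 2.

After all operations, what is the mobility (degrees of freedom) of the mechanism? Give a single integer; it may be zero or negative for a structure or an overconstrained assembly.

ground; <1,0,0>
#1 <2,0,0>
#2 <3,0,0>
PS:0↔2 J2 <3,0,1>
#3 <4,0,1>
#4 <5,0,1>
PS:0↔1 J2 <5,0,2>
#5 <6,0,2>
P:4↔2 J1 <6,1,2>
P:5↔3 J1 <6,2,2>
#6 <7,2,2>
R:6↔2 J1 <7,3,2>
#7 <8,3,2>
P:6↔5 J1 <8,4,2>
R:2↔7 J1 <8,5,2>
P:1↔6 J1 <8,6,2>
#8 <9,6,2>
R:0↔8 J1 <9,7,2>
#9 <10,7,2>
R:8↔6 J1 <10,8,2>
P:8↔5 J1 <10,9,2>
PS:2↔3 J2 <10,9,3>
P:3↔0 J1 <10,10,3>
C:2↔5 J2 <10,10,4>
R:7↔3 J1 <10,11,4>
C:9↔5 J2 <10,11,5>
3×9 − 2×11 − 1×5 = 0

M = 0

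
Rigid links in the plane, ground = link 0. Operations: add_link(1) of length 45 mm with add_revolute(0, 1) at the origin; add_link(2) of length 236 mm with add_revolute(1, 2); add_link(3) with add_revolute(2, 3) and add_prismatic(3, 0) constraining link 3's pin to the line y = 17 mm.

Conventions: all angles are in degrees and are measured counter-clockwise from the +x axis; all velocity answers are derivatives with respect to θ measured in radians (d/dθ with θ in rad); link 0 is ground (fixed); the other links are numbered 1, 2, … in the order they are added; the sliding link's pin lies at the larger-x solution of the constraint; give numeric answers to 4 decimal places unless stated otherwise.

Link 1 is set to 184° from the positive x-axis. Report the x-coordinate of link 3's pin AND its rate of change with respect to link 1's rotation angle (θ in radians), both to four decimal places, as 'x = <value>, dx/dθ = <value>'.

geometry: r = 45 mm, L = 236 mm, e = 17 mm
crank pin P = (r cos θ, r sin θ) = (-44.890382, -3.139041)
h = r sin θ − e = -3.139041 − 17 = -20.139041
x = r cos θ + √(L² − h²) = -44.890382 + 235.139148 = 190.248766
dx/dθ = −r sin θ − h·r cos θ/√(L² − h²) (θ in radians; h = -20.139041) = -0.705700

x = 190.2488, dx/dθ = -0.7057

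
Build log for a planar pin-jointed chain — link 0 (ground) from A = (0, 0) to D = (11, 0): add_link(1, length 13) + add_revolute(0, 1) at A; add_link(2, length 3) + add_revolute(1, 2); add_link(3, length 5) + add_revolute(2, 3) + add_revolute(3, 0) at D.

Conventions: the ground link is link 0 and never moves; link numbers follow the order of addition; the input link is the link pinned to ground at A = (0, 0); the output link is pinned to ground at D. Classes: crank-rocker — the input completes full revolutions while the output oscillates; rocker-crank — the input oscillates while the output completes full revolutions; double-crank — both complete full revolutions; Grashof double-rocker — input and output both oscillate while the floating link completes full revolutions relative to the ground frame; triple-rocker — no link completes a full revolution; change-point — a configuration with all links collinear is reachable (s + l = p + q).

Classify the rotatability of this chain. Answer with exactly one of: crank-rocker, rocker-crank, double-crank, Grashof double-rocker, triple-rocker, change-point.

lengths: ground=11, input=13, coupler=3, output=5
sorted: s=3 (shortest), l=13 (longest), p+q=16
s + l = 16 vs p + q = 16
s + l = p + q → change-point (collinear configuration reachable)

change-point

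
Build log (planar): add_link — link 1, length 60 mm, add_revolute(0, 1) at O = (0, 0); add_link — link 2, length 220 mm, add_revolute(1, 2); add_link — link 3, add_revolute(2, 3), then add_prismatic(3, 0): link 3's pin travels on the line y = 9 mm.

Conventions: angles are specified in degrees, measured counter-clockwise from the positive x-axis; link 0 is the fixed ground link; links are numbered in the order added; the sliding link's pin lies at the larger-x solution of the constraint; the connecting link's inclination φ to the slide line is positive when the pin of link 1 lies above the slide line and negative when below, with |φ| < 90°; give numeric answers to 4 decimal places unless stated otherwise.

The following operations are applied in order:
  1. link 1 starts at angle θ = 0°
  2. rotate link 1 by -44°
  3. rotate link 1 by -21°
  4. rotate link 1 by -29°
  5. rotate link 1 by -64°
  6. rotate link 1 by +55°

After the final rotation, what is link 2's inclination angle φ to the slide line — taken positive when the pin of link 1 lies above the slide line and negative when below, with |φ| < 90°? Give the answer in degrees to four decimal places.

geometry: r = 60 mm, L = 220 mm, e = 9 mm; θ starts at 0°
rotate link 1 by -44°: θ ← 0° -44° = -44°
rotate link 1 by -21°: θ ← -44° -21° = -65°
rotate link 1 by -29°: θ ← -65° -29° = -94°
rotate link 1 by -64°: θ ← -94° -64° = -158°
rotate link 1 by +55°: θ ← -158° +55° = -103°
h = r sin θ − e = -58.462204 − 9 = -67.462204
sin φ = h / L = -67.462204 / 220 = -0.30664638
φ = arcsin(-0.30664638) = -17.857242°

-17.8572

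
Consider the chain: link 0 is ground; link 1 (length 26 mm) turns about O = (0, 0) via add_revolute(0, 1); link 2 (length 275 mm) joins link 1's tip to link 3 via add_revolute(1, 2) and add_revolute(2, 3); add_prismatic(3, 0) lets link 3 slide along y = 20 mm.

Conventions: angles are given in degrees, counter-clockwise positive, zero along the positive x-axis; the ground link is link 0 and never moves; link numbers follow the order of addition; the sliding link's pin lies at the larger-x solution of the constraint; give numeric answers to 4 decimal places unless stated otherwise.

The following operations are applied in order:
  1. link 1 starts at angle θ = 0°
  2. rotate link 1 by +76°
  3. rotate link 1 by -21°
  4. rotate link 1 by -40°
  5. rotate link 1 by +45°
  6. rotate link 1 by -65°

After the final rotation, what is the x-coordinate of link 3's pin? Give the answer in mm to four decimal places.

geometry: r = 26 mm, L = 275 mm, e = 20 mm; θ starts at 0°
rotate link 1 by +76°: θ ← 0° +76° = 76°
rotate link 1 by -21°: θ ← 76° -21° = 55°
rotate link 1 by -40°: θ ← 55° -40° = 15°
rotate link 1 by +45°: θ ← 15° +45° = 60°
rotate link 1 by -65°: θ ← 60° -65° = -5°
crank pin P = (r cos θ, r sin θ) = (25.901062, -2.266049)
h = r sin θ − e = -2.266049 − 20 = -22.266049
x = r cos θ + √(L² − h²) = 25.901062 + 274.097105 = 299.998167

299.9982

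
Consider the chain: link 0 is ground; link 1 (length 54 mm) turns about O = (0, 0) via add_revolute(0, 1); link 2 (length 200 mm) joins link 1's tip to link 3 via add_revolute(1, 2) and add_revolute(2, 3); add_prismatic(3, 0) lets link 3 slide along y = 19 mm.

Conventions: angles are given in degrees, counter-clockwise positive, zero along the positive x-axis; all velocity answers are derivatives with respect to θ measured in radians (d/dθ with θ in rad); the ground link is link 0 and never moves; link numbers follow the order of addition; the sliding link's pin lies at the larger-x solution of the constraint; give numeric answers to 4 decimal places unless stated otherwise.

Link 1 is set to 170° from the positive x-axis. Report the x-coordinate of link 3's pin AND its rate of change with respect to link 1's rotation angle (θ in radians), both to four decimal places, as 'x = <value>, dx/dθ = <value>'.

geometry: r = 54 mm, L = 200 mm, e = 19 mm
crank pin P = (r cos θ, r sin θ) = (-53.179619, 9.377002)
h = r sin θ − e = 9.377002 − 19 = -9.622998
x = r cos θ + √(L² − h²) = -53.179619 + 199.768361 = 146.588742
dx/dθ = −r sin θ − h·r cos θ/√(L² − h²) (θ in radians; h = -9.622998) = -11.938705

x = 146.5887, dx/dθ = -11.9387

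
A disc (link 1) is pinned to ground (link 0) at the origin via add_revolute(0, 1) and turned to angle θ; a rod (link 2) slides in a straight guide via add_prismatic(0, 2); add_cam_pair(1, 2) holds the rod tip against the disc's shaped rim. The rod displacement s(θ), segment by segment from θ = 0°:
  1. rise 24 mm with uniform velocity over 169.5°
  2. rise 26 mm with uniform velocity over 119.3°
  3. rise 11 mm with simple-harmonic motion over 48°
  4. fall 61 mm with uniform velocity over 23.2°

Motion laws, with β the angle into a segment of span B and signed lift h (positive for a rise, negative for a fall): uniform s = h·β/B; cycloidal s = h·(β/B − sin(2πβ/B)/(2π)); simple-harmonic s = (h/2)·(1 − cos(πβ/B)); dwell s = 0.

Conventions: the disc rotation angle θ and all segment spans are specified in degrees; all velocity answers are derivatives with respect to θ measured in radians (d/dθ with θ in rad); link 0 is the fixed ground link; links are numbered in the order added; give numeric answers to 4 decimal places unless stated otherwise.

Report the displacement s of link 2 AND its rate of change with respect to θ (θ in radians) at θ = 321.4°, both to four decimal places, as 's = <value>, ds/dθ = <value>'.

segment 1 (0° to 169.5°, uniform, h = 24) is passed completely: s = 0.0000 + (24) = 24.0000
segment 2 (169.5° to 288.8°, uniform, h = 26) is passed completely: s = 24.0000 + (26) = 50.0000
θ = 321.4° falls in segment 3 (288.8° to 336.8°, simple-harmonic, h = 11): β = 321.4 − 288.8 = 32.6°, B = 48°; Δs = 11/2·(1 − cos(π·0.6792)) = 8.4349; s = 50.0000 + 8.4349 = 58.4349
velocity in seg [288.8°–336.8°] (simple-harmonic), θ in radians: β = 32.6° = 0.5690 rad, B = 48° = 0.8378 rad; ds/dθ = (πh/(2B)) sin(πβ/B) = (π·11/(2·0.8378)) sin(π·0.6792) = 17.443136 mm/rad

s = 58.4349, ds/dθ = 17.4431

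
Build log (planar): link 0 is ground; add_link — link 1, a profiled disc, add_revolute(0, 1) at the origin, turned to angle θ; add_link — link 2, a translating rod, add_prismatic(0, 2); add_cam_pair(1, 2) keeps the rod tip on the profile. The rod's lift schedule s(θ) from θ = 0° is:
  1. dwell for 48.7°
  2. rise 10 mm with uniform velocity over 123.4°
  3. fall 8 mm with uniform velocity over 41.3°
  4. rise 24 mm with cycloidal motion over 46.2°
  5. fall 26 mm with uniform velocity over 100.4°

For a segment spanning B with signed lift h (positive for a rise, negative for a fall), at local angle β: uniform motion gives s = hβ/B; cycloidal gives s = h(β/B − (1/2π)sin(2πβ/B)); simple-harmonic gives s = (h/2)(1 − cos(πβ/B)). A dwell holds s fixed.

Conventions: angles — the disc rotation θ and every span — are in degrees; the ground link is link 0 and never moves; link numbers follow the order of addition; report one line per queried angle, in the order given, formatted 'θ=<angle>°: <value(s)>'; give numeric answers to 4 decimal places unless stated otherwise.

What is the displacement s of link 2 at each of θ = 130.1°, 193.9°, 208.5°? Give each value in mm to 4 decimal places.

seg 1 [0°–48.7°] dwell: s stays 0.0000
seg 2 [48.7°–172.1°] uniform, h=10: θ=130.1° here. β=81.4, B=123.4. 10·81.4/123.4 = 6.5964 → s = 6.5964
seg 2 [48.7°–172.1°] uniform, h=10: full span → s += 10 → s = 10.0000
seg 3 [172.1°–213.4°] uniform, h=-8: θ=193.9° here. β=21.8, B=41.3. -8·21.8/41.3 = -4.2228 → s = 5.7772
seg 3 [172.1°–213.4°] uniform, h=-8: θ=208.5° here. β=36.4, B=41.3. -8·36.4/41.3 = -7.0508 → s = 2.9492

θ=130.1°: 6.5964
θ=193.9°: 5.7772
θ=208.5°: 2.9492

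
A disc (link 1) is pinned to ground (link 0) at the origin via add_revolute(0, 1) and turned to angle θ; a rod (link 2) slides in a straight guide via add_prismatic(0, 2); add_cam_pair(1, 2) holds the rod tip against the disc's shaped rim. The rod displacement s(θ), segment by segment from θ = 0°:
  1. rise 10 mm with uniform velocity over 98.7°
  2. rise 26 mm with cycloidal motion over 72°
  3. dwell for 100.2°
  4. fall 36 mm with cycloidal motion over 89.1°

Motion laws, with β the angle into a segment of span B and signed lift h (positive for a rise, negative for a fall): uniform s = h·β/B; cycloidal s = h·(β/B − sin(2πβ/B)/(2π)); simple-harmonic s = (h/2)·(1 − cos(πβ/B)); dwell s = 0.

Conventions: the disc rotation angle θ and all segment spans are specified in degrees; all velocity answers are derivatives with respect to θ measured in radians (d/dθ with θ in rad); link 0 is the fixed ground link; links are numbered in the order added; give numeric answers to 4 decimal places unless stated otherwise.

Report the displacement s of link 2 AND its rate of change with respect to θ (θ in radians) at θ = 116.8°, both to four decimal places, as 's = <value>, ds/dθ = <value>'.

segment 1 (0° to 98.7°, uniform, h = 10) is passed completely: s = 0.0000 + (10) = 10.0000
θ = 116.8° falls in segment 2 (98.7° to 170.7°, cycloidal, h = 26): β = 116.8 − 98.7 = 18.1°, B = 72°; Δs = 26·(0.2514 − sin(2π·0.2514)/(2π)) = 2.3982; s = 10.0000 + 2.3982 = 12.3982
velocity in seg [98.7°–170.7°] (cycloidal), θ in radians: β = 18.1° = 0.3159 rad, B = 72° = 1.2566 rad; ds/dθ = (h/B)(1 − cos(2πβ/B)) = (26/1.2566)(1 − cos(2π·0.2514)) = 20.870696 mm/rad

s = 12.3982, ds/dθ = 20.8707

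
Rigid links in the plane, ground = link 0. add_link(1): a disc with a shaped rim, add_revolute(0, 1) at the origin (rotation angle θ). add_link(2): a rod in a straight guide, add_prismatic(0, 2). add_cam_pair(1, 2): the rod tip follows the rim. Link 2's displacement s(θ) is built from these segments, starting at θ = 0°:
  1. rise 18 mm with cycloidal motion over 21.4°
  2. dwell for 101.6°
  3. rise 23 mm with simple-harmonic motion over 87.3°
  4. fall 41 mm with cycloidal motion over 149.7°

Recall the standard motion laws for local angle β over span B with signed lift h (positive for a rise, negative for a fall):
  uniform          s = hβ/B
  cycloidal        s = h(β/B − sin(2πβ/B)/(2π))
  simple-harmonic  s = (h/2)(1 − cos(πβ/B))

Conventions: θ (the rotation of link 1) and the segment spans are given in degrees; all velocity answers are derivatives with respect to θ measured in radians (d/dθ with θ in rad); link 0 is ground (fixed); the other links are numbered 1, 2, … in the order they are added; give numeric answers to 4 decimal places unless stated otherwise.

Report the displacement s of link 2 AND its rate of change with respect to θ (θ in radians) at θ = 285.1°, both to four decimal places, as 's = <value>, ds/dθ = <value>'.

segment 1 (0° to 21.4°, cycloidal, h = 18) is passed completely: s = 0.0000 + (18) = 18.0000
segment 2 (21.4° to 123°, dwell): s unchanged at 18.0000
segment 3 (123° to 210.3°, simple-harmonic, h = 23) is passed completely: s = 18.0000 + (23) = 41.0000
θ = 285.1° falls in segment 4 (210.3° to 360°, cycloidal, h = -41): β = 285.1 − 210.3 = 74.8°, B = 149.7°; Δs = -41·(0.4997 − sin(2π·0.4997)/(2π)) = -20.4726; s = 41.0000 − 20.4726 = 20.5274
velocity in seg [210.3°–360°] (cycloidal), θ in radians: β = 74.8° = 1.3055 rad, B = 149.7° = 2.6128 rad; ds/dθ = (h/B)(1 − cos(2πβ/B)) = ((-41)/2.6128)(1 − cos(2π·0.4997)) = -31.384427 mm/rad

s = 20.5274, ds/dθ = -31.3844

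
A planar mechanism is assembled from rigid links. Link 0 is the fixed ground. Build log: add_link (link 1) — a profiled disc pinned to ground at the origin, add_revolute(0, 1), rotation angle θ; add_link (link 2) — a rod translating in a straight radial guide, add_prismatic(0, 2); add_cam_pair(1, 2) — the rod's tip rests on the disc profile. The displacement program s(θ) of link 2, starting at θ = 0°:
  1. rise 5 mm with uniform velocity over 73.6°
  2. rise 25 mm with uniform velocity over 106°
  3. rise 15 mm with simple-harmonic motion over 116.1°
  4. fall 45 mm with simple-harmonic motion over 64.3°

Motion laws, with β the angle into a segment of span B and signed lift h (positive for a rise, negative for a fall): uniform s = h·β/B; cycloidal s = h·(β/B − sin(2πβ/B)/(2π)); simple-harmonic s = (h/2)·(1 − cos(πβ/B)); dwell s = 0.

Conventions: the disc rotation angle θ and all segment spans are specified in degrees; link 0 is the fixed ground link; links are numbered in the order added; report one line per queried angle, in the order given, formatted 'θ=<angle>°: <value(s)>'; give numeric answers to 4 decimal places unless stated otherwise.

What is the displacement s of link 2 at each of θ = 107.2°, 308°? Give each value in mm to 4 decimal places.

seg 1 [0°–73.6°] uniform, h=5: full span → s += 5 → s = 5.0000
seg 2 [73.6°–179.6°] uniform, h=25: θ=107.2° here. β=33.6, B=106. 25·33.6/106 = 7.9245 → s = 12.9245
seg 2 [73.6°–179.6°] uniform, h=25: full span → s += 25 → s = 30.0000
seg 3 [179.6°–295.7°] simple-harmonic, h=15: full span → s += 15 → s = 45.0000
seg 4 [295.7°–360°] simple-harmonic, h=-45: θ=308° here. β=12.3, B=64.3. -45/2·(1 − cos(π·0.1913)) = -3.9421 → s = 41.0579

θ=107.2°: 12.9245
θ=308°: 41.0579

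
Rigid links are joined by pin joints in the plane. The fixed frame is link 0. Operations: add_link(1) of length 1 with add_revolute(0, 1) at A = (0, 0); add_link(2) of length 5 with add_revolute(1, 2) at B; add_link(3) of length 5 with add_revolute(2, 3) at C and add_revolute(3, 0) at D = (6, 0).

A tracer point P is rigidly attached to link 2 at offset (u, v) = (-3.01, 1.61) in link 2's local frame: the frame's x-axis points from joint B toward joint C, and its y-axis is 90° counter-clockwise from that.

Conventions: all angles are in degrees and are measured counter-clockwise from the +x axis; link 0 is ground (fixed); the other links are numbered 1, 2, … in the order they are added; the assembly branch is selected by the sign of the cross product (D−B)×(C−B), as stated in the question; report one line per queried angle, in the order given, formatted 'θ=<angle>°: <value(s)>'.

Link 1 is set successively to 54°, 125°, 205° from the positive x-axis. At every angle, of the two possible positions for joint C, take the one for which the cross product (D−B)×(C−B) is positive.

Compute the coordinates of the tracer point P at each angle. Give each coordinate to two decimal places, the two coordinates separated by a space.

A=(0,0), D=(6.00,0)
θ=54°: B = A + 1.00·(cos54°, sin54°) = (0.5878, 0.8090)
θ=54°: |BD| = 5.4723
θ=54°: circle(B,5.00) ∩ circle(D,5.00): a=2.7362, h=4.1849
θ=54°:   candidates: C₊=(3.9126,4.5434) cross=22.901; C₋=(2.6752,-3.7344) cross=-22.901
θ=54°:   branch + wants cross > 0 → take C=(3.9126,4.5434) (cross=22.901)
θ=54°: ex = (C−B)/|BC| = (0.6650,0.7469); ey = (-0.7469,0.6650)
θ=54°: P = B + -3.01·ex + 1.61·ey = (-2.6162,-0.3685)
θ=125°: B = A + 1.00·(cos125°, sin125°) = (-0.5736, 0.8192)
θ=125°: |BD| = 6.6244
θ=125°: circle(B,5.00) ∩ circle(D,5.00): a=3.3122, h=3.7456
θ=125°:   candidates: C₊=(3.1764,4.1264) cross=24.812; C₋=(2.2500,-3.3072) cross=-24.812
θ=125°:   branch + wants cross > 0 → take C=(3.1764,4.1264) (cross=24.812)
θ=125°: ex = (C−B)/|BC| = (0.7500,0.6614); ey = (-0.6614,0.7500)
θ=125°: P = B + -3.01·ex + 1.61·ey = (-3.8960,0.0357)
θ=205°: B = A + 1.00·(cos205°, sin205°) = (-0.9063, -0.4226)
θ=205°: |BD| = 6.9192
θ=205°: circle(B,5.00) ∩ circle(D,5.00): a=3.4596, h=3.6099
θ=205°:   candidates: C₊=(2.3264,3.3918) cross=24.977; C₋=(2.7673,-3.8144) cross=-24.977
θ=205°:   branch + wants cross > 0 → take C=(2.3264,3.3918) (cross=24.977)
θ=205°: ex = (C−B)/|BC| = (0.6465,0.7629); ey = (-0.7629,0.6465)
θ=205°: P = B + -3.01·ex + 1.61·ey = (-4.0806,-1.6780)

θ=54°: -2.62 -0.37
θ=125°: -3.90 0.04
θ=205°: -4.08 -1.68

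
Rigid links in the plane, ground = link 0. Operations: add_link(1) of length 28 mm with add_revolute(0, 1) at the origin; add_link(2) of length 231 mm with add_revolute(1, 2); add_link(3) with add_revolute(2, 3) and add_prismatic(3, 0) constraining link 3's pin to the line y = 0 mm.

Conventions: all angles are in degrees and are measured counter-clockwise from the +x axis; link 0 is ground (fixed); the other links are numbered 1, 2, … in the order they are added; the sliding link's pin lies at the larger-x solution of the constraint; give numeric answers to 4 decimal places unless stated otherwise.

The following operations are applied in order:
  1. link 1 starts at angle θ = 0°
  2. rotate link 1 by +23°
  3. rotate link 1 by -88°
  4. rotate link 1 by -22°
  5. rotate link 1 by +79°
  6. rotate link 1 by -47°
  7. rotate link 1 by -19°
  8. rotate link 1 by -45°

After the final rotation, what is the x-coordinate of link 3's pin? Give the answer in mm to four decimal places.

geometry: r = 28 mm, L = 231 mm, e = 0 mm; θ starts at 0°
rotate link 1 by +23°: θ ← 0° +23° = 23°
rotate link 1 by -88°: θ ← 23° -88° = -65°
rotate link 1 by -22°: θ ← -65° -22° = -87°
rotate link 1 by +79°: θ ← -87° +79° = -8°
rotate link 1 by -47°: θ ← -8° -47° = -55°
rotate link 1 by -19°: θ ← -55° -19° = -74°
rotate link 1 by -45°: θ ← -74° -45° = -119°
crank pin P = (r cos θ, r sin θ) = (-13.574669, -24.489352)
h = r sin θ − e = -24.489352 − 0 = -24.489352
x = r cos θ + √(L² − h²) = -13.574669 + 229.698219 = 216.123549

216.1235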